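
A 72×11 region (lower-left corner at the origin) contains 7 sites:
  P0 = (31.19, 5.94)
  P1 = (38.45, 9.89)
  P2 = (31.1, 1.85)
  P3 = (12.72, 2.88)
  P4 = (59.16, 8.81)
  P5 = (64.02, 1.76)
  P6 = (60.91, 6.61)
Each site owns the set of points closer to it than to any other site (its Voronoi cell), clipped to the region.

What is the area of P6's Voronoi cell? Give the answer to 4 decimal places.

1. box [0,72]×[0,11]: [(0, 0) (72, 0) (72, 11) (0, 11)]
2. ⊥bis P6·P0 via (46.05,6.275): [(46.1915, 0) (72, 0) (72, 11) (45.9435, 11)]  |A|=285.2578
3. ⊥bis P6·P1 via (49.68,8.25): [(48.4752, 0) (72, 0) (72, 11) (50.0816, 11)]  |A|=249.9376
4. ⊥bis P6·P2 via (46.005,4.23): [(48.4752, 0) (72, 0) (72, 11) (50.0816, 11)]  |A|=249.9376
5. ⊥bis P6·P3 via (36.815,4.745): [(48.4752, 0) (72, 0) (72, 11) (50.0816, 11)]  |A|=249.9376
6. ⊥bis P6·P4 via (60.035,7.71): [(50.3424, 0) (72, 0) (72, 11) (64.171, 11)]  |A|=162.1761
7. ⊥bis P6·P5 via (62.465,4.185): [(50.3424, 0) (55.9386, 0) (72, 10.2992) (72, 11) (64.171, 11)]  |A|=79.4661
8. canonical 5-gon: [(50.3424, 0) (55.9386, 0) (72, 10.2992) (72, 11) (64.171, 11)]
9. shoelace: 79.4661

Area of P6's cell: 79.4661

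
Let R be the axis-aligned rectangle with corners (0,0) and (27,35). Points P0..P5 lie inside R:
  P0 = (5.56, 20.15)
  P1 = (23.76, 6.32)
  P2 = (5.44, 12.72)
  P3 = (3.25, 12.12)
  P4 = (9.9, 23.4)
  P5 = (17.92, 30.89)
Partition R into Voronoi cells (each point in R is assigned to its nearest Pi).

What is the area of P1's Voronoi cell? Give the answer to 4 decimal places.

1. box [0,27]×[0,35]: [(0, 0) (27, 0) (27, 35) (0, 35)]
2. ⊥bis P1·P0 via (14.66,13.235): [(4.6029, 0) (27, 0) (27, 29.4742)]  |A|=330.0689
3. ⊥bis P1·P2 via (14.6,9.52): [(16.9511, 16.2501) (11.2742, 0) (27, 0) (27, 29.4742)]  |A|=275.8637
4. ⊥bis P1·P3 via (13.505,9.22): [(16.9511, 16.2501) (11.2742, 0) (27, 0) (27, 29.4742)]  |A|=275.8637
5. ⊥bis P1·P4 via (16.83,14.86): [(16.3213, 14.4472) (11.2742, 0) (27, 0) (27, 23.1127)]  |A|=237.0035
6. ⊥bis P1·P5 via (20.84,18.605): [(21.6957, 18.8084) (16.3213, 14.4472) (11.2742, 0) (27, 0) (27, 20.0692)]  |A|=228.9316
7. canonical 5-gon: [(21.6957, 18.8084) (16.3213, 14.4472) (11.2742, 0) (27, 0) (27, 20.0692)]
8. shoelace: 228.9316

Area of P1's cell: 228.9316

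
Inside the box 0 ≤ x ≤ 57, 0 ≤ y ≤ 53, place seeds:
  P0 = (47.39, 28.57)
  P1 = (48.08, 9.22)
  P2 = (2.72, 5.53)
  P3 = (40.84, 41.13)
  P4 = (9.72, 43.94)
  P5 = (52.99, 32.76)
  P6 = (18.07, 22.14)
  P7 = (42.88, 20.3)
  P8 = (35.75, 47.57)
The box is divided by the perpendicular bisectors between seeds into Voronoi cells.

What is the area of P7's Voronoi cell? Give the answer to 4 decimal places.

1. box [0,57]×[0,53]: [(0, 0) (57, 0) (57, 53) (0, 53)]
2. ⊥bis P7·P0 via (45.135,24.435): [(0, 49.0491) (0, 0) (57, 0) (57, 17.9645)]  |A|=1909.888
3. ⊥bis P7·P1 via (45.48,14.76): [(54.8298, 19.148) (0, 49.0491) (0, 0) (14.0298, 0)]  |A|=1478.9987
4. ⊥bis P7·P2 via (22.8,12.915): [(25.5598, 5.4111) (54.8298, 19.148) (11.8967, 42.5613)]  |A|=637.5372
5. ⊥bis P7·P3 via (41.86,30.715): [(17.1438, 28.2944) (25.5598, 5.4111) (54.8298, 19.148) (34.8739, 30.0308)]  |A|=506.5042
6. ⊥bis P7·P4 via (26.3,32.12): [(24.0553, 28.9713) (19.3317, 22.3455) (25.5598, 5.4111) (54.8298, 19.148) (34.8739, 30.0308)]  |A|=485.2058
7. ⊥bis P7·P5 via (47.935,26.53): [(24.0553, 28.9713) (19.3317, 22.3455) (25.5598, 5.4111) (54.8298, 19.148) (34.8739, 30.0308)]  |A|=485.2058
8. ⊥bis P7·P6 via (30.475,21.22): [(31.101, 29.6613) (29.4375, 7.231) (54.8298, 19.148) (34.8739, 30.0308)]  |A|=299.0826
9. ⊥bis P7·P8 via (39.315,33.935): [(31.101, 29.6613) (29.4375, 7.231) (54.8298, 19.148) (34.8739, 30.0308)]  |A|=299.0826
10. canonical 4-gon: [(31.101, 29.6613) (29.4375, 7.231) (54.8298, 19.148) (34.8739, 30.0308)]
11. shoelace: 299.0826

Area of P7's cell: 299.0826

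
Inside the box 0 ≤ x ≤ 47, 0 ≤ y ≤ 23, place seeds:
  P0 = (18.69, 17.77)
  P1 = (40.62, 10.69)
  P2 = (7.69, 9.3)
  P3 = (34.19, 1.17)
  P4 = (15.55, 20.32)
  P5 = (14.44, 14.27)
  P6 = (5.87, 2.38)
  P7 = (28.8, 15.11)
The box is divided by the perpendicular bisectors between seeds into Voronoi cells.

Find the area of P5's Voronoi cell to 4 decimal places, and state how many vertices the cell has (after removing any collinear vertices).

1. box [0,47]×[0,23]: [(0, 0) (47, 0) (47, 23) (0, 23)]
2. ⊥bis P5·P0 via (16.565,16.02): [(0, 0) (29.7579, 0) (10.8168, 23) (0, 23)]  |A|=466.6091
3. ⊥bis P5·P1 via (27.53,12.48): [(0, 0) (25.8234, 0) (26.3837, 4.0973) (10.8168, 23) (0, 23)]  |A|=458.5487
4. ⊥bis P5·P2 via (11.065,11.785): [(19.7423, 0) (25.8234, 0) (26.3837, 4.0973) (10.8168, 23) (2.8074, 23)]  |A|=199.2272
5. ⊥bis P5·P3 via (24.315,7.72): [(19.454, 0.3914) (23.9069, 7.1048) (10.8168, 23) (2.8074, 23)]  |A|=169.869
6. ⊥bis P5·P4 via (14.995,17.295): [(5.7605, 18.9893) (19.454, 0.3914) (23.9069, 7.1048) (15.6076, 17.1826)]  |A|=129.493
7. ⊥bis P5·P6 via (10.155,8.325): [(5.7605, 18.9893) (17.5226, 3.0146) (20.0065, 1.2243) (23.9069, 7.1048) (15.6076, 17.1826)]  |A|=127.9641
8. ⊥bis P5·P7 via (21.62,14.69): [(5.7605, 18.9893) (17.5226, 3.0146) (20.0065, 1.2243) (22.2131, 4.5511) (21.9228, 9.5141) (15.6076, 17.1826)]  |A|=123.3901
9. canonical 6-gon: [(5.7605, 18.9893) (17.5226, 3.0146) (20.0065, 1.2243) (22.2131, 4.5511) (21.9228, 9.5141) (15.6076, 17.1826)]
10. shoelace: 123.3901

Area of P5's cell: 123.3901 (6 vertices)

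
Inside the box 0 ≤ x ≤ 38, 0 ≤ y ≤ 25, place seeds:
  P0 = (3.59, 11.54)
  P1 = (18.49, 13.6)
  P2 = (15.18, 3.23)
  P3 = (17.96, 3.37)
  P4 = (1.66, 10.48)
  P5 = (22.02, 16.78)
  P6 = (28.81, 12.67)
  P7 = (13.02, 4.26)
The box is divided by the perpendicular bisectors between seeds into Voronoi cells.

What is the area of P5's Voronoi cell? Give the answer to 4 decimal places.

Area of P5's cell: 135.6834

1. box [0,38]×[0,25]: [(0, 0) (38, 0) (38, 25) (0, 25)]
2. ⊥bis P5·P0 via (12.805,14.16): [(16.831, 0) (38, 0) (38, 25) (9.723, 25)]  |A|=618.0758
3. ⊥bis P5·P1 via (20.255,15.19): [(33.9389, 0) (38, 0) (38, 25) (11.4177, 25)]  |A|=383.0428
4. ⊥bis P5·P2 via (18.6,10.005): [(30.2018, 4.1485) (38, 0.2119) (38, 25) (11.4177, 25)]  |A|=373.7928
5. ⊥bis P5·P3 via (19.99,10.075): [(26.6903, 8.0464) (38, 4.6223) (38, 25) (11.4177, 25)]  |A|=340.5657
6. ⊥bis P5·P4 via (11.84,13.63): [(26.6903, 8.0464) (38, 4.6223) (38, 25) (11.4177, 25)]  |A|=340.5657
7. ⊥bis P5·P6 via (25.415,14.725): [(23.5096, 11.5772) (31.6345, 25) (11.4177, 25)]  |A|=135.6834
8. ⊥bis P5·P7 via (17.52,10.52): [(23.5096, 11.5772) (31.6345, 25) (11.4177, 25)]  |A|=135.6834
9. canonical 3-gon: [(23.5096, 11.5772) (31.6345, 25) (11.4177, 25)]
10. shoelace: 135.6834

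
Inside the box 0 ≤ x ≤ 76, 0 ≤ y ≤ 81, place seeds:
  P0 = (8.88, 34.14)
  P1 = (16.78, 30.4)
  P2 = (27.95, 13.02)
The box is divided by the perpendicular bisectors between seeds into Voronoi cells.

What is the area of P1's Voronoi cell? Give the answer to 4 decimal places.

1. box [0,76]×[0,81]: [(0, 0) (76, 0) (76, 81) (0, 81)]
2. ⊥bis P1·P0 via (12.83,32.27): [(0, 5.1692) (0, 0) (76, 0) (76, 81) (35.8996, 81)]  |A|=4794.8505
3. ⊥bis P1·P2 via (22.365,21.71): [(1.4745, 8.2838) (76, 56.1808) (76, 81) (35.8996, 81)]  |A|=2382.8021
4. canonical 4-gon: [(1.4745, 8.2838) (76, 56.1808) (76, 81) (35.8996, 81)]
5. shoelace: 2382.8021

Area of P1's cell: 2382.8021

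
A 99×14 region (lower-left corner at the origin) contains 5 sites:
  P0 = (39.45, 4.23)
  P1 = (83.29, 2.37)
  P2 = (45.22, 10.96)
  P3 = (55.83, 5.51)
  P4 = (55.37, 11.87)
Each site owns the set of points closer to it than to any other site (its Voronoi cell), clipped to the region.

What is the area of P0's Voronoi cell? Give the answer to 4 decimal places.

Area of P0's cell: 597.7799

1. box [0,99]×[0,14]: [(0, 0) (99, 0) (99, 14) (0, 14)]
2. ⊥bis P0·P1 via (61.37,3.3): [(0, 0) (61.23, 0) (61.824, 14) (0, 14)]  |A|=861.3777
3. ⊥bis P0·P2 via (42.335,7.595): [(0, 0) (51.1936, 0) (34.8644, 14) (0, 14)]  |A|=602.4059
4. ⊥bis P0·P3 via (47.64,4.87): [(0, 0) (48.0206, 0) (47.7927, 2.9158) (34.8644, 14) (0, 14)]  |A|=597.7799
5. ⊥bis P0·P4 via (47.41,8.05): [(0, 0) (48.0206, 0) (47.7927, 2.9158) (34.8644, 14) (0, 14)]  |A|=597.7799
6. canonical 5-gon: [(0, 0) (48.0206, 0) (47.7927, 2.9158) (34.8644, 14) (0, 14)]
7. shoelace: 597.7799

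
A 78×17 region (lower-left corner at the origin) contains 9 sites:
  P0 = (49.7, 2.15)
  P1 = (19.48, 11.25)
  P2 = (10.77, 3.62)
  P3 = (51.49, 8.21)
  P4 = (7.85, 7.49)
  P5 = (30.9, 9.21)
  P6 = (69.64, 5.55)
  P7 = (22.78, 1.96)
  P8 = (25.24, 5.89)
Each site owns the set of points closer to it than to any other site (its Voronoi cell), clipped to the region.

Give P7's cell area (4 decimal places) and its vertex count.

1. box [0,78]×[0,17]: [(0, 0) (78, 0) (78, 17) (0, 17)]
2. ⊥bis P7·P0 via (36.24,2.055): [(0, 0) (36.2545, 0) (36.1345, 17) (0, 17)]  |A|=615.3067
3. ⊥bis P7·P1 via (21.13,6.605): [(2.5359, 0) (36.2545, 0) (36.1702, 11.9476)]  |A|=201.4278
4. ⊥bis P7·P2 via (16.775,2.79): [(17.1047, 5.1751) (16.3894, 0) (36.2545, 0) (36.1702, 11.9476)]  |A|=165.5811
5. ⊥bis P7·P3 via (37.135,5.085): [(35.679, 11.7731) (17.1047, 5.1751) (16.3894, 0) (36.2545, 0) (36.1879, 9.4356)]  |A|=164.9627
6. ⊥bis P7·P4 via (15.315,4.725): [(35.679, 11.7731) (17.1047, 5.1751) (16.3894, 0) (36.2545, 0) (36.1879, 9.4356)]  |A|=164.9627
7. ⊥bis P7·P5 via (26.84,5.585): [(24.7737, 7.8993) (17.1047, 5.1751) (16.3894, 0) (31.8266, 0)]  |A|=79.8414
8. ⊥bis P7·P6 via (46.21,3.755): [(24.7737, 7.8993) (17.1047, 5.1751) (16.3894, 0) (31.8266, 0)]  |A|=79.8414
9. ⊥bis P7·P8 via (24.01,3.925): [(20.2359, 6.2874) (17.1047, 5.1751) (16.3894, 0) (30.2804, 0)]  |A|=51.3738
10. canonical 4-gon: [(20.2359, 6.2874) (17.1047, 5.1751) (16.3894, 0) (30.2804, 0)]
11. shoelace: 51.3738

Area of P7's cell: 51.3738 (4 vertices)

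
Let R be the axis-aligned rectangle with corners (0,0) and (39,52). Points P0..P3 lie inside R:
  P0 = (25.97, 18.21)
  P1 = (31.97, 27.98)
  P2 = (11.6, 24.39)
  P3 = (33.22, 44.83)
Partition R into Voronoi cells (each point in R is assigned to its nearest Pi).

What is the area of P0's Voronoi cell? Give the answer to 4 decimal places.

1. box [0,39]×[0,52]: [(0, 0) (39, 0) (39, 52) (0, 52)]
2. ⊥bis P0·P1 via (28.97,23.095): [(0, 40.8862) (0, 0) (39, 0) (39, 16.9353)]  |A|=1127.5197
3. ⊥bis P0·P2 via (18.785,21.3): [(21.5236, 27.668) (9.6247, 0) (39, 0) (39, 16.9353)]  |A|=554.3623
4. ⊥bis P0·P3 via (29.595,31.52): [(21.5236, 27.668) (9.6247, 0) (39, 0) (39, 16.9353)]  |A|=554.3623
5. canonical 4-gon: [(21.5236, 27.668) (9.6247, 0) (39, 0) (39, 16.9353)]
6. shoelace: 554.3623

Area of P0's cell: 554.3623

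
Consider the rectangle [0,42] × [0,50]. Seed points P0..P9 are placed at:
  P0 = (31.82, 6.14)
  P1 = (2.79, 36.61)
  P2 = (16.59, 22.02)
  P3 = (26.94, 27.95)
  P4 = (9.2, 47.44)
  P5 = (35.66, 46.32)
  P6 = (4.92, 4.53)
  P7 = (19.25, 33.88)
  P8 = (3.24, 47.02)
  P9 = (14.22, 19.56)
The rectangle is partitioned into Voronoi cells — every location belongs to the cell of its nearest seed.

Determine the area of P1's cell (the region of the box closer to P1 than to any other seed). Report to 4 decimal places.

1. box [0,42]×[0,50]: [(0, 0) (42, 0) (42, 50) (0, 50)]
2. ⊥bis P1·P0 via (17.305,21.375): [(0, 4.8878) (42, 44.9029) (42, 50) (0, 50)]  |A|=1054.3942
3. ⊥bis P1·P2 via (9.69,29.315): [(0, 20.1497) (31.5591, 50) (0, 50)]  |A|=471.0252
4. ⊥bis P1·P3 via (14.865,32.28): [(0, 20.1497) (15.9122, 35.2003) (21.2193, 50) (0, 50)]  |A|=394.5115
5. ⊥bis P1·P4 via (5.995,42.025): [(0, 45.5733) (0, 20.1497) (15.9122, 35.2003) (16.1947, 35.9881)]  |A|=210.0055
6. ⊥bis P1·P5 via (19.225,41.465): [(0, 45.5733) (0, 20.1497) (15.9122, 35.2003) (16.1947, 35.9881)]  |A|=210.0055
7. ⊥bis P1·P6 via (3.855,20.57): [(0, 45.5733) (0, 20.314) (0.1869, 20.3265) (15.9122, 35.2003) (16.1947, 35.9881)]  |A|=209.9901
8. ⊥bis P1·P7 via (11.02,35.245): [(11.5948, 38.7106) (0, 45.5733) (0, 20.314) (0.1869, 20.3265) (10.1009, 29.7037)]  |A|=185.7285
9. ⊥bis P1·P8 via (3.015,41.815): [(11.5948, 38.7106) (6.6126, 41.6595) (0, 41.9453) (0, 20.314) (0.1869, 20.3265) (10.1009, 29.7037)]  |A|=173.7335
10. ⊥bis P1·P9 via (8.505,28.085): [(11.5948, 38.7106) (6.6126, 41.6595) (0, 41.9453) (0, 22.3834) (8.1087, 27.8193) (10.1009, 29.7037)]  |A|=164.6925
11. canonical 6-gon: [(11.5948, 38.7106) (6.6126, 41.6595) (0, 41.9453) (0, 22.3834) (8.1087, 27.8193) (10.1009, 29.7037)]
12. shoelace: 164.6925

Area of P1's cell: 164.6925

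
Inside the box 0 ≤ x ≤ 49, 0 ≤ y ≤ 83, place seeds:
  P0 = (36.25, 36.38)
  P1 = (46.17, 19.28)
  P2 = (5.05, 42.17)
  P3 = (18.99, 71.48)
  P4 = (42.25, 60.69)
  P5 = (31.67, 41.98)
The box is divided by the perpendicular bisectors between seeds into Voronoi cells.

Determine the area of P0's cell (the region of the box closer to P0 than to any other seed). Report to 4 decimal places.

Area of P0's cell: 476.9982

1. box [0,49]×[0,83]: [(0, 0) (49, 0) (49, 83) (0, 83)]
2. ⊥bis P0·P1 via (41.21,27.83): [(0, 3.9234) (49, 32.3491) (49, 83) (0, 83)]  |A|=3178.324
3. ⊥bis P0·P2 via (20.65,39.275): [(15.7894, 13.0831) (49, 32.3491) (49, 83) (28.7644, 83)]  |A|=1548.4809
4. ⊥bis P0·P3 via (27.62,53.93): [(22.9428, 51.63) (15.7894, 13.0831) (49, 32.3491) (49, 64.4434)]  |A|=989.3183
5. ⊥bis P0·P4 via (39.25,48.535): [(24.2017, 52.2491) (22.9428, 51.63) (15.7894, 13.0831) (49, 32.3491) (49, 46.1286)]  |A|=762.2308
6. ⊥bis P0·P5 via (33.96,39.18): [(43.9731, 47.3693) (18.2476, 26.3295) (15.7894, 13.0831) (49, 32.3491) (49, 46.1286)]  |A|=476.9982
7. canonical 5-gon: [(43.9731, 47.3693) (18.2476, 26.3295) (15.7894, 13.0831) (49, 32.3491) (49, 46.1286)]
8. shoelace: 476.9982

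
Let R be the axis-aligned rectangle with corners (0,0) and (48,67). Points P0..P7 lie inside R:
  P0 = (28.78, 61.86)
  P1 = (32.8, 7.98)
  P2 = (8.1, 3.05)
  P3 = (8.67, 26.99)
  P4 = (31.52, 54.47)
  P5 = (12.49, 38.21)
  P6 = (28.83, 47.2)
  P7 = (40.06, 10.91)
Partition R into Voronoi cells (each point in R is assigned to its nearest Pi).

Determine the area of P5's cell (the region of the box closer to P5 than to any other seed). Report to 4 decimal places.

Area of P5's cell: 542.4095

1. box [0,48]×[0,67]: [(0, 0) (48, 0) (48, 67) (0, 67)]
2. ⊥bis P5·P0 via (20.635,50.035): [(0, 64.2483) (0, 0) (48, 0) (48, 31.1861)]  |A|=2290.4258
3. ⊥bis P5·P1 via (22.645,23.095): [(41.4269, 35.7136) (0, 64.2483) (0, 7.881)]  |A|=1167.5623
4. ⊥bis P5·P2 via (10.295,20.63): [(17.6156, 19.716) (41.4269, 35.7136) (0, 64.2483) (0, 21.9154)]  |A|=1043.9501
5. ⊥bis P5·P3 via (10.58,32.6): [(27.9767, 26.6771) (41.4269, 35.7136) (0, 64.2483) (0, 36.2021)]  |A|=771.397
6. ⊥bis P5·P4 via (22.005,46.34): [(27.9767, 26.6771) (34.8564, 31.2992) (16.2916, 53.0267) (0, 64.2483) (0, 36.2021)]  |A|=659.0407
7. ⊥bis P5·P6 via (20.66,42.705): [(27.9767, 26.6771) (29.073, 27.4137) (14.1815, 54.4801) (0, 64.2483) (0, 36.2021)]  |A|=542.4095
8. ⊥bis P5·P7 via (26.275,24.56): [(27.9767, 26.6771) (29.073, 27.4137) (14.1815, 54.4801) (0, 64.2483) (0, 36.2021)]  |A|=542.4095
9. canonical 5-gon: [(27.9767, 26.6771) (29.073, 27.4137) (14.1815, 54.4801) (0, 64.2483) (0, 36.2021)]
10. shoelace: 542.4095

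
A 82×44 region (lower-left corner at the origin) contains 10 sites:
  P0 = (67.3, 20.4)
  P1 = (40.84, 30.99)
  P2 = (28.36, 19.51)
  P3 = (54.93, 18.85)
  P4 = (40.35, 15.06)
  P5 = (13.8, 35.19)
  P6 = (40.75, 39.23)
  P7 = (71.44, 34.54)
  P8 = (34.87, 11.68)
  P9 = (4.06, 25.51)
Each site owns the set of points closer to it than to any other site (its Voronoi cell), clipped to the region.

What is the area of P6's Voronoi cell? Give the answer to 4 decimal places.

1. box [0,82]×[0,44]: [(0, 0) (82, 0) (82, 44) (0, 44)]
2. ⊥bis P6·P0 via (54.025,29.815): [(0, 0) (32.8794, 0) (64.0854, 44) (0, 44)]  |A|=2133.2249
3. ⊥bis P6·P1 via (40.795,35.11): [(0, 34.6644) (57.913, 35.297) (64.0854, 44) (0, 44)]  |A|=549.1941
4. ⊥bis P6·P2 via (34.555,29.37): [(25.6819, 34.9449) (57.913, 35.297) (64.0854, 44) (11.2698, 44)]  |A|=378.292
5. ⊥bis P6·P3 via (47.84,29.04): [(25.6819, 34.9449) (56.8155, 35.285) (58.9653, 36.7808) (64.0854, 44) (11.2698, 44)]  |A|=377.4841
6. ⊥bis P6·P4 via (40.55,27.145): [(25.6819, 34.9449) (56.8155, 35.285) (58.9653, 36.7808) (64.0854, 44) (11.2698, 44)]  |A|=377.4841
7. ⊥bis P6·P5 via (27.275,37.21): [(27.6114, 34.966) (56.8155, 35.285) (58.9653, 36.7808) (64.0854, 44) (26.2571, 44)]  |A|=300.8987
8. ⊥bis P6·P7 via (56.095,36.885): [(27.6114, 34.966) (55.8489, 35.2744) (57.1823, 44) (26.2571, 44)]  |A|=262.6775
9. ⊥bis P6·P8 via (37.81,25.455): [(27.6114, 34.966) (55.8489, 35.2744) (57.1823, 44) (26.2571, 44)]  |A|=262.6775
10. ⊥bis P6·P9 via (22.405,32.37): [(27.6114, 34.966) (55.8489, 35.2744) (57.1823, 44) (26.2571, 44)]  |A|=262.6775
11. canonical 4-gon: [(27.6114, 34.966) (55.8489, 35.2744) (57.1823, 44) (26.2571, 44)]
12. shoelace: 262.6775

Area of P6's cell: 262.6775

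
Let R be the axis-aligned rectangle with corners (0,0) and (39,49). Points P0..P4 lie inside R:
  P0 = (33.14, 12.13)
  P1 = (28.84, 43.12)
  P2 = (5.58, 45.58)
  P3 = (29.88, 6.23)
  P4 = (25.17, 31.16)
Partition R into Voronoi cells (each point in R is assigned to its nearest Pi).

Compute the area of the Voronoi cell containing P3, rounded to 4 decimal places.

Area of P3's cell: 501.1755

1. box [0,39]×[0,49]: [(0, 0) (39, 0) (39, 49) (0, 49)]
2. ⊥bis P3·P0 via (31.51,9.18): [(0, 26.5906) (0, 0) (39, 0) (39, 5.0415)]  |A|=616.8253
3. ⊥bis P3·P1 via (29.36,24.675): [(4.7239, 23.9805) (0, 23.8473) (0, 0) (39, 0) (39, 5.0415)]  |A|=610.3457
4. ⊥bis P3·P2 via (17.73,25.905): [(9.9434, 21.0965) (0, 14.9561) (0, 0) (39, 0) (39, 5.0415)]  |A|=558.9823
5. ⊥bis P3·P4 via (27.525,18.695): [(17.662, 16.8316) (0, 13.4947) (0, 0) (39, 0) (39, 5.0415)]  |A|=501.1755
6. canonical 5-gon: [(17.662, 16.8316) (0, 13.4947) (0, 0) (39, 0) (39, 5.0415)]
7. shoelace: 501.1755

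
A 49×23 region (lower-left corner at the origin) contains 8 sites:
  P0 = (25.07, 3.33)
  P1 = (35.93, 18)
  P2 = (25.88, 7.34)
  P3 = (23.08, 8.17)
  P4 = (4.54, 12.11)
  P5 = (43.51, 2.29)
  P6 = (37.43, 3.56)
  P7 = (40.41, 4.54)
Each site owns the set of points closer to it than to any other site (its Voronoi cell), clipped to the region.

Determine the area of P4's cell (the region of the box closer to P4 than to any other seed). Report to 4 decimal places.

Area of P4's cell: 324.2239

1. box [0,49]×[0,23]: [(0, 0) (49, 0) (49, 23) (0, 23)]
2. ⊥bis P4·P0 via (14.805,7.72): [(0, 0) (11.5034, 0) (21.3397, 23) (0, 23)]  |A|=377.6964
3. ⊥bis P4·P1 via (20.235,15.055): [(0, 0) (11.5034, 0) (19.5357, 18.7817) (18.7442, 23) (0, 23)]  |A|=372.222
4. ⊥bis P4·P2 via (15.21,9.725): [(0, 0) (11.5034, 0) (14.7146, 7.5086) (18.1773, 23) (0, 23)]  |A|=353.2007
5. ⊥bis P4·P3 via (13.81,10.14): [(0, 0) (11.5034, 0) (11.805, 0.7051) (16.5429, 23) (0, 23)]  |A|=324.2239
6. ⊥bis P4·P5 via (24.025,7.2): [(0, 0) (11.5034, 0) (11.805, 0.7051) (16.5429, 23) (0, 23)]  |A|=324.2239
7. ⊥bis P4·P6 via (20.985,7.835): [(0, 0) (11.5034, 0) (11.805, 0.7051) (16.5429, 23) (0, 23)]  |A|=324.2239
8. ⊥bis P4·P7 via (22.475,8.325): [(0, 0) (11.5034, 0) (11.805, 0.7051) (16.5429, 23) (0, 23)]  |A|=324.2239
9. canonical 5-gon: [(0, 0) (11.5034, 0) (11.805, 0.7051) (16.5429, 23) (0, 23)]
10. shoelace: 324.2239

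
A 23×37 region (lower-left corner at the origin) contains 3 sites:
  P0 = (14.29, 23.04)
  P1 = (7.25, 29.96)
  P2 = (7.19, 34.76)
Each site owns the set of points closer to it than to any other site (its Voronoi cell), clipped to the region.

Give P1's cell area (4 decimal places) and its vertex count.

1. box [0,23]×[0,37]: [(0, 0) (23, 0) (23, 37) (0, 37)]
2. ⊥bis P1·P0 via (10.77,26.5): [(0, 15.5432) (21.091, 37) (0, 37)]  |A|=226.2725
3. ⊥bis P1·P2 via (7.22,32.36): [(0, 32.2698) (0, 15.5432) (16.6459, 32.4778)]  |A|=139.2142
4. canonical 3-gon: [(0, 32.2698) (0, 15.5432) (16.6459, 32.4778)]
5. shoelace: 139.2142

Area of P1's cell: 139.2142 (3 vertices)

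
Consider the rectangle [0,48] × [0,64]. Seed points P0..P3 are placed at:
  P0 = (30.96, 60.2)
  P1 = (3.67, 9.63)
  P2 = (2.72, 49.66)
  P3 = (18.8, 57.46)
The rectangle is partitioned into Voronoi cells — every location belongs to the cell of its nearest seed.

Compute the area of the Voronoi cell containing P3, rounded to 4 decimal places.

Area of P3's cell: 476.1034

1. box [0,48]×[0,64]: [(0, 0) (48, 0) (48, 64) (0, 64)]
2. ⊥bis P3·P0 via (24.88,58.83): [(0, 0) (38.1361, 0) (23.715, 64) (0, 64)]  |A|=1979.2368
3. ⊥bis P3·P1 via (11.235,33.545): [(0, 37.099) (32.0619, 26.9568) (23.715, 64) (0, 64)]  |A|=870.4901
4. ⊥bis P3·P2 via (10.76,53.56): [(22.1424, 30.0947) (32.0619, 26.9568) (23.715, 64) (5.6958, 64)]  |A|=476.1034
5. canonical 4-gon: [(22.1424, 30.0947) (32.0619, 26.9568) (23.715, 64) (5.6958, 64)]
6. shoelace: 476.1034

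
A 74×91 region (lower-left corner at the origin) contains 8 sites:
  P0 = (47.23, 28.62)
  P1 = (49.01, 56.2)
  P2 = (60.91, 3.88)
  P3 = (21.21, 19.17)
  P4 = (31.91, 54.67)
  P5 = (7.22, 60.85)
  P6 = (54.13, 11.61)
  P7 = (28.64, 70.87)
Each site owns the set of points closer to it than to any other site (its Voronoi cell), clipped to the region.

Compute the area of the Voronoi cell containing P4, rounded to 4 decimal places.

1. box [0,74]×[0,91]: [(0, 0) (74, 0) (74, 91) (0, 91)]
2. ⊥bis P4·P0 via (39.57,41.645): [(0, 18.3739) (74, 61.8933) (74, 91) (0, 91)]  |A|=3764.1148
3. ⊥bis P4·P1 via (40.46,55.435): [(0, 18.3739) (41.5877, 42.8316) (37.2779, 91) (0, 91)]  |A|=2407.9832
4. ⊥bis P4·P2 via (46.41,29.275): [(0, 18.3739) (41.5877, 42.8316) (37.2779, 91) (0, 91)]  |A|=2407.9832
5. ⊥bis P4·P3 via (26.56,36.92): [(0, 44.9254) (29.8497, 35.9285) (41.5877, 42.8316) (37.2779, 91) (0, 91)]  |A|=2011.7063
6. ⊥bis P4·P5 via (19.565,57.76): [(15.2053, 40.3424) (29.8497, 35.9285) (41.5877, 42.8316) (37.2779, 91) (27.8851, 91)]  |A|=955.1211
7. ⊥bis P4·P6 via (43.02,33.14): [(15.2053, 40.3424) (29.8497, 35.9285) (41.5877, 42.8316) (37.2779, 91) (27.8851, 91)]  |A|=955.1211
8. ⊥bis P4·P7 via (30.275,62.77): [(20.3158, 60.7597) (15.2053, 40.3424) (29.8497, 35.9285) (41.5877, 42.8316) (39.6347, 64.6593)]  |A|=554.0698
9. canonical 5-gon: [(20.3158, 60.7597) (15.2053, 40.3424) (29.8497, 35.9285) (41.5877, 42.8316) (39.6347, 64.6593)]
10. shoelace: 554.0698

Area of P4's cell: 554.0698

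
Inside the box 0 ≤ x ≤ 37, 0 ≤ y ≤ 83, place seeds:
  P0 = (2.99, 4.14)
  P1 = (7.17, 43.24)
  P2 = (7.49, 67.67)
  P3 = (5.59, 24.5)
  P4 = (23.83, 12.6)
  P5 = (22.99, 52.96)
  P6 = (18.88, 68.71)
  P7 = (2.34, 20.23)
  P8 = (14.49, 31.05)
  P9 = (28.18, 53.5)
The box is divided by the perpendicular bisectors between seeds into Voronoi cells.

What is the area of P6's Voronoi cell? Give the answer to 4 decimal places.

Area of P6's cell: 481.5665

1. box [0,37]×[0,83]: [(0, 0) (37, 0) (37, 83) (0, 83)]
2. ⊥bis P6·P0 via (10.935,36.425): [(0, 39.116) (37, 30.0107) (37, 83) (0, 83)]  |A|=1792.1567
3. ⊥bis P6·P1 via (13.025,55.975): [(0, 61.9633) (37, 44.9523) (37, 83) (0, 83)]  |A|=1093.0602
4. ⊥bis P6·P2 via (13.185,68.19): [(14.3562, 55.363) (37, 44.9523) (37, 83) (11.8327, 83)]  |A|=778.546
5. ⊥bis P6·P3 via (12.235,46.605): [(14.3562, 55.363) (37, 44.9523) (37, 83) (11.8327, 83)]  |A|=778.546
6. ⊥bis P6·P4 via (21.355,40.655): [(14.3562, 55.363) (37, 44.9523) (37, 83) (11.8327, 83)]  |A|=778.546
7. ⊥bis P6·P5 via (20.935,60.835): [(14.0213, 59.0309) (37, 65.0272) (37, 83) (11.8327, 83)]  |A|=508.1148
8. ⊥bis P6·P7 via (10.61,44.47): [(14.0213, 59.0309) (37, 65.0272) (37, 83) (11.8327, 83)]  |A|=508.1148
9. ⊥bis P6·P8 via (16.685,49.88): [(14.0213, 59.0309) (37, 65.0272) (37, 83) (11.8327, 83)]  |A|=508.1148
10. ⊥bis P6·P9 via (23.53,61.105): [(14.0213, 59.0309) (24.6917, 61.8153) (37, 69.3411) (37, 83) (11.8327, 83)]  |A|=481.5665
11. canonical 5-gon: [(14.0213, 59.0309) (24.6917, 61.8153) (37, 69.3411) (37, 83) (11.8327, 83)]
12. shoelace: 481.5665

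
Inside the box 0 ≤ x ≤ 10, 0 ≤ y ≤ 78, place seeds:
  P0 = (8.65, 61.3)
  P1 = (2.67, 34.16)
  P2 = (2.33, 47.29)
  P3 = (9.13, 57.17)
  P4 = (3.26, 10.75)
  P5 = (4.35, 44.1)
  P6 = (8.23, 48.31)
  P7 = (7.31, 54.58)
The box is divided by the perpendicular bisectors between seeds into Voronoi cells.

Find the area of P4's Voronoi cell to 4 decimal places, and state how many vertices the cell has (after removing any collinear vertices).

1. box [0,10]×[0,78]: [(0, 0) (10, 0) (10, 78) (0, 78)]
2. ⊥bis P4·P0 via (5.955,36.025): [(0, 36.66) (0, 0) (10, 0) (10, 35.5937)]  |A|=361.2683
3. ⊥bis P4·P1 via (2.965,22.455): [(0, 22.3803) (0, 0) (10, 0) (10, 22.6323)]  |A|=225.0629
4. ⊥bis P4·P2 via (2.795,29.02): [(0, 22.3803) (0, 0) (10, 0) (10, 22.6323)]  |A|=225.0629
5. ⊥bis P4·P3 via (6.195,33.96): [(0, 22.3803) (0, 0) (10, 0) (10, 22.6323)]  |A|=225.0629
6. ⊥bis P4·P5 via (3.805,27.425): [(0, 22.3803) (0, 0) (10, 0) (10, 22.6323)]  |A|=225.0629
7. ⊥bis P4·P6 via (5.745,29.53): [(0, 22.3803) (0, 0) (10, 0) (10, 22.6323)]  |A|=225.0629
8. ⊥bis P4·P7 via (5.285,32.665): [(0, 22.3803) (0, 0) (10, 0) (10, 22.6323)]  |A|=225.0629
9. canonical 4-gon: [(0, 22.3803) (0, 0) (10, 0) (10, 22.6323)]
10. shoelace: 225.0629

Area of P4's cell: 225.0629 (4 vertices)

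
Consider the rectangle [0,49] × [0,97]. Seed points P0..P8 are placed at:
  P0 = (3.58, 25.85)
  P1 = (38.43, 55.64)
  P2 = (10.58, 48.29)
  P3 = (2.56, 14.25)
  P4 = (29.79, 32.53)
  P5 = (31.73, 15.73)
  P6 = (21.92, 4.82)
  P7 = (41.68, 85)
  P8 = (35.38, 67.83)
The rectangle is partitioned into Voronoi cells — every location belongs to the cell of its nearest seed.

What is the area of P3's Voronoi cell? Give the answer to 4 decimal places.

1. box [0,49]×[0,97]: [(0, 0) (49, 0) (49, 97) (0, 97)]
2. ⊥bis P3·P0 via (3.07,20.05): [(0, 20.3199) (0, 0) (49, 0) (49, 16.0113)]  |A|=890.1163
3. ⊥bis P3·P1 via (20.495,34.945): [(41.5906, 16.6628) (0, 20.3199) (0, 0) (49, 0) (49, 10.2416)]  |A|=868.741
4. ⊥bis P3·P2 via (6.57,31.27): [(41.5906, 16.6628) (0, 20.3199) (0, 0) (49, 0) (49, 10.2416)]  |A|=868.741
5. ⊥bis P3·P4 via (16.175,23.39): [(19.38, 18.6158) (0, 20.3199) (0, 0) (31.8771, 0)]  |A|=493.61
6. ⊥bis P3·P5 via (17.145,14.99): [(16.9502, 18.8295) (0, 20.3199) (0, 0) (17.9055, 0)]  |A|=340.7898
7. ⊥bis P3·P6 via (12.24,9.535): [(16.7747, 18.8449) (0, 20.3199) (0, 0) (7.5956, 0)]  |A|=242.0005
8. ⊥bis P3·P7 via (22.12,49.625): [(16.7747, 18.8449) (0, 20.3199) (0, 0) (7.5956, 0)]  |A|=242.0005
9. ⊥bis P3·P8 via (18.97,41.04): [(16.7747, 18.8449) (0, 20.3199) (0, 0) (7.5956, 0)]  |A|=242.0005
10. canonical 4-gon: [(16.7747, 18.8449) (0, 20.3199) (0, 0) (7.5956, 0)]
11. shoelace: 242.0005

Area of P3's cell: 242.0005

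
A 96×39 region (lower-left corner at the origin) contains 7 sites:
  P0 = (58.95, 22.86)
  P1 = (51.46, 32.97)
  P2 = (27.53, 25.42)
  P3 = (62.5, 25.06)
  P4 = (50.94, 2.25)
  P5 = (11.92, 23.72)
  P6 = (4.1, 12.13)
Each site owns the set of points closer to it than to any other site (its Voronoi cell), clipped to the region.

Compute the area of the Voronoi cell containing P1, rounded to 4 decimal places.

1. box [0,96]×[0,39]: [(0, 0) (96, 0) (96, 39) (0, 39)]
2. ⊥bis P1·P0 via (55.205,27.915): [(0, 0) (17.5253, 0) (70.1675, 39) (0, 39)]  |A|=1710.011
3. ⊥bis P1·P2 via (39.495,29.195): [(42.7987, 18.7238) (70.1675, 39) (36.4015, 39)]  |A|=342.3237
4. ⊥bis P1·P3 via (56.98,29.015): [(42.7987, 18.7238) (57.3083, 29.4733) (64.1341, 39) (36.4015, 39)]  |A|=313.5843
5. ⊥bis P1·P4 via (51.2,17.61): [(42.7987, 18.7238) (57.3083, 29.4733) (64.1341, 39) (36.4015, 39)]  |A|=313.5843
6. ⊥bis P1·P5 via (31.69,28.345): [(42.7987, 18.7238) (57.3083, 29.4733) (64.1341, 39) (36.4015, 39)]  |A|=313.5843
7. ⊥bis P1·P6 via (27.78,22.55): [(42.7987, 18.7238) (57.3083, 29.4733) (64.1341, 39) (36.4015, 39)]  |A|=313.5843
8. canonical 4-gon: [(42.7987, 18.7238) (57.3083, 29.4733) (64.1341, 39) (36.4015, 39)]
9. shoelace: 313.5843

Area of P1's cell: 313.5843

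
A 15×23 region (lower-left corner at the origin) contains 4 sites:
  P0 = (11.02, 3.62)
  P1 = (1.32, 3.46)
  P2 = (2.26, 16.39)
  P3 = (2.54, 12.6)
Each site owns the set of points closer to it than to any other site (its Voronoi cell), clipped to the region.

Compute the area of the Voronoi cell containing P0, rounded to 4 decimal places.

1. box [0,15]×[0,23]: [(0, 0) (15, 0) (15, 23) (0, 23)]
2. ⊥bis P0·P1 via (6.17,3.54): [(6.2284, 0) (15, 0) (15, 23) (5.849, 23)]  |A|=206.1099
3. ⊥bis P0·P2 via (6.64,10.005): [(6.0698, 9.6139) (6.2284, 0) (15, 0) (15, 15.7398)]  |A|=112.4443
4. ⊥bis P0·P3 via (6.78,8.11): [(14.4871, 15.388) (6.1051, 7.4727) (6.2284, 0) (15, 0) (15, 15.7398)]  |A|=103.3309
5. canonical 5-gon: [(14.4871, 15.388) (6.1051, 7.4727) (6.2284, 0) (15, 0) (15, 15.7398)]
6. shoelace: 103.3309

Area of P0's cell: 103.3309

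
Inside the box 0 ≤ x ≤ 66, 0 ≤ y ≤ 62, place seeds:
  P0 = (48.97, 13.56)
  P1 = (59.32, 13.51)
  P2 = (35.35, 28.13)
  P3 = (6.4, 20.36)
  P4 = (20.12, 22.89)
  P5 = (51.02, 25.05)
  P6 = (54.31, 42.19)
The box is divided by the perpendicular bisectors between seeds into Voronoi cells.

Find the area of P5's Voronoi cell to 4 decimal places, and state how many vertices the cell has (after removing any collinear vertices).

1. box [0,66]×[0,62]: [(0, 0) (66, 0) (66, 62) (0, 62)]
2. ⊥bis P5·P0 via (49.995,19.305): [(0, 28.2249) (66, 16.4495) (66, 62) (0, 62)]  |A|=2617.7461
3. ⊥bis P5·P1 via (55.17,19.28): [(0, 28.2249) (54.1693, 18.5602) (66, 27.0693) (66, 62) (0, 62)]  |A|=2554.9256
4. ⊥bis P5·P2 via (43.185,26.59): [(42.0323, 20.7257) (54.1693, 18.5602) (66, 27.0693) (66, 62) (50.145, 62)]  |A|=810.2523
5. ⊥bis P5·P3 via (28.71,22.705): [(42.0323, 20.7257) (54.1693, 18.5602) (66, 27.0693) (66, 62) (50.145, 62)]  |A|=810.2523
6. ⊥bis P5·P4 via (35.57,23.97): [(42.0323, 20.7257) (54.1693, 18.5602) (66, 27.0693) (66, 62) (50.145, 62)]  |A|=810.2523
7. ⊥bis P5·P6 via (52.665,33.62): [(44.8612, 35.1179) (42.0323, 20.7257) (54.1693, 18.5602) (66, 27.0693) (66, 31.0604)]  |A|=270.1309
8. canonical 5-gon: [(44.8612, 35.1179) (42.0323, 20.7257) (54.1693, 18.5602) (66, 27.0693) (66, 31.0604)]
9. shoelace: 270.1309

Area of P5's cell: 270.1309 (5 vertices)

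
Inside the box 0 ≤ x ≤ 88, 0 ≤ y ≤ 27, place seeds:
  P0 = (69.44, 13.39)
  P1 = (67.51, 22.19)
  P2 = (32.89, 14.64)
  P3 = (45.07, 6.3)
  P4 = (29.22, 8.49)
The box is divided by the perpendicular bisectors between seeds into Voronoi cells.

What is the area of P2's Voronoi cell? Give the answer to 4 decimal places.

1. box [0,88]×[0,27]: [(0, 0) (88, 0) (88, 27) (0, 27)]
2. ⊥bis P2·P0 via (51.165,14.015): [(0, 0) (50.6857, 0) (51.6091, 27) (0, 27)]  |A|=1380.9795
3. ⊥bis P2·P1 via (50.2,18.415): [(0, 0) (50.6857, 0) (51.1643, 13.9934) (48.3278, 27) (0, 27)]  |A|=1359.6401
4. ⊥bis P2·P3 via (38.98,10.47): [(0, 0) (31.8109, 0) (48.8038, 24.817) (48.3278, 27) (0, 27)]  |A|=1106.3266
5. ⊥bis P2·P4 via (31.055,11.565): [(37.2134, 7.89) (48.8038, 24.817) (48.3278, 27) (5.1898, 27)]  |A|=428.8633
6. canonical 4-gon: [(37.2134, 7.89) (48.8038, 24.817) (48.3278, 27) (5.1898, 27)]
7. shoelace: 428.8633

Area of P2's cell: 428.8633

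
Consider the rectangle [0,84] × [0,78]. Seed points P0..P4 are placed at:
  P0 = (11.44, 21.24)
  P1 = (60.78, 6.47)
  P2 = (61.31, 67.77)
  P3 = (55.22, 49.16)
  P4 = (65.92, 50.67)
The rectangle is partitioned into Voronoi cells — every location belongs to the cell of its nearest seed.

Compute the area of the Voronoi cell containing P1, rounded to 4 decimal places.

Area of P1's cell: 1303.0209

1. box [0,84]×[0,78]: [(0, 0) (84, 0) (84, 78) (0, 78)]
2. ⊥bis P1·P0 via (36.11,13.855): [(31.9625, 0) (84, 0) (84, 78) (55.3119, 78)]  |A|=3148.299
3. ⊥bis P1·P2 via (61.045,37.12): [(43.1208, 37.275) (31.9625, 0) (84, 0) (84, 36.9215)]  |A|=1724.5097
4. ⊥bis P1·P3 via (58,27.815): [(39.5704, 25.4147) (31.9625, 0) (84, 0) (84, 31.2013)]  |A|=1354.3889
5. ⊥bis P1·P4 via (63.35,28.57): [(63.5861, 28.5425) (39.5704, 25.4147) (31.9625, 0) (84, 0) (84, 26.1686)]  |A|=1303.0209
6. canonical 5-gon: [(63.5861, 28.5425) (39.5704, 25.4147) (31.9625, 0) (84, 0) (84, 26.1686)]
7. shoelace: 1303.0209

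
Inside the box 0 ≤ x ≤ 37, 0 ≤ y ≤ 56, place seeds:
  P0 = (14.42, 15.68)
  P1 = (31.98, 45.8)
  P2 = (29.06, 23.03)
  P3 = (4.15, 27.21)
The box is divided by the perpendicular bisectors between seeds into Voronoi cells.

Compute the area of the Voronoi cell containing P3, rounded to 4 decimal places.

1. box [0,37]×[0,56]: [(0, 0) (37, 0) (37, 56) (0, 56)]
2. ⊥bis P3·P0 via (9.285,21.445): [(0, 13.1747) (37, 46.1313) (37, 56) (0, 56)]  |A|=974.8396
3. ⊥bis P3·P1 via (18.065,36.505): [(0, 13.1747) (21.0969, 31.9661) (5.0426, 56) (0, 56)]  |A|=512.3384
4. ⊥bis P3·P2 via (16.605,25.12): [(0, 13.1747) (17.1663, 28.465) (18.425, 35.966) (5.0426, 56) (0, 56)]  |A|=499.8
5. canonical 5-gon: [(0, 13.1747) (17.1663, 28.465) (18.425, 35.966) (5.0426, 56) (0, 56)]
6. shoelace: 499.8

Area of P3's cell: 499.8000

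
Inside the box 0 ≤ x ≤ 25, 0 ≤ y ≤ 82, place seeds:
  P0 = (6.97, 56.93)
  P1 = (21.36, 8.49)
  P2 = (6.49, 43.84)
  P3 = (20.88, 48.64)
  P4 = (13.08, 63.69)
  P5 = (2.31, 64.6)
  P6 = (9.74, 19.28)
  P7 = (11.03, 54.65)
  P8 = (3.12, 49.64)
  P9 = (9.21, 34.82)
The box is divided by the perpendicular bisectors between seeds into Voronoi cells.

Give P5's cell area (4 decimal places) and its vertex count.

Area of P5's cell: 180.4734 (4 vertices)

1. box [0,25]×[0,82]: [(0, 0) (25, 0) (25, 82) (0, 82)]
2. ⊥bis P5·P0 via (4.64,60.765): [(0, 57.9459) (25, 73.135) (25, 82) (0, 82)]  |A|=411.4891
3. ⊥bis P5·P1 via (11.835,36.545): [(0, 57.9459) (25, 73.135) (25, 82) (0, 82)]  |A|=411.4891
4. ⊥bis P5·P2 via (4.4,54.22): [(0, 57.9459) (25, 73.135) (25, 82) (0, 82)]  |A|=411.4891
5. ⊥bis P5·P3 via (11.595,56.62): [(0, 57.9459) (25, 73.135) (25, 82) (0, 82)]  |A|=411.4891
6. ⊥bis P5·P4 via (7.695,64.145): [(0, 57.9459) (7.5593, 62.5386) (9.2036, 82) (0, 82)]  |A|=180.4734
7. ⊥bis P5·P6 via (6.025,41.94): [(0, 57.9459) (7.5593, 62.5386) (9.2036, 82) (0, 82)]  |A|=180.4734
8. ⊥bis P5·P7 via (6.67,59.625): [(0, 57.9459) (7.5593, 62.5386) (9.2036, 82) (0, 82)]  |A|=180.4734
9. ⊥bis P5·P8 via (2.715,57.12): [(0, 57.9459) (7.5593, 62.5386) (9.2036, 82) (0, 82)]  |A|=180.4734
10. ⊥bis P5·P9 via (5.76,49.71): [(0, 57.9459) (7.5593, 62.5386) (9.2036, 82) (0, 82)]  |A|=180.4734
11. canonical 4-gon: [(0, 57.9459) (7.5593, 62.5386) (9.2036, 82) (0, 82)]
12. shoelace: 180.4734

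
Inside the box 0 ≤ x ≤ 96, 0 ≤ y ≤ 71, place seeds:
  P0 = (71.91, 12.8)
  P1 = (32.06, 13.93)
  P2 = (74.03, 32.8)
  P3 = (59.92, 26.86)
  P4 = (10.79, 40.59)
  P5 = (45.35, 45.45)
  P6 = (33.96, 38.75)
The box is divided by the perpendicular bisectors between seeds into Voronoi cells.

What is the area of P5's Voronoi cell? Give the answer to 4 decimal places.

Area of P5's cell: 1157.4029

1. box [0,96]×[0,71]: [(0, 0) (96, 0) (96, 71) (0, 71)]
2. ⊥bis P5·P0 via (58.63,29.125): [(0, 0) (22.8269, 0) (96, 59.5246) (96, 71) (0, 71)]  |A|=4638.1989
3. ⊥bis P5·P1 via (38.705,29.69): [(0, 46.0095) (52.2855, 23.9639) (96, 59.5246) (96, 71) (0, 71)]  |A|=3161.8732
4. ⊥bis P5·P2 via (59.69,39.125): [(0, 46.0095) (52.2855, 23.9639) (53.4042, 24.874) (73.7492, 71) (0, 71)]  |A|=2404.3019
5. ⊥bis P5·P3 via (52.635,36.155): [(0, 46.0095) (42.399, 28.1325) (61.4153, 43.0366) (73.7492, 71) (0, 71)]  |A|=2284.4774
6. ⊥bis P5·P4 via (28.07,43.02): [(29.3924, 33.6166) (42.399, 28.1325) (61.4153, 43.0366) (73.7492, 71) (24.1353, 71)]  |A|=1466.0814
7. ⊥bis P5·P6 via (39.655,42.1): [(24.6004, 67.6929) (46.1444, 31.068) (61.4153, 43.0366) (73.7492, 71) (24.1353, 71)]  |A|=1157.4029
8. canonical 5-gon: [(24.6004, 67.6929) (46.1444, 31.068) (61.4153, 43.0366) (73.7492, 71) (24.1353, 71)]
9. shoelace: 1157.4029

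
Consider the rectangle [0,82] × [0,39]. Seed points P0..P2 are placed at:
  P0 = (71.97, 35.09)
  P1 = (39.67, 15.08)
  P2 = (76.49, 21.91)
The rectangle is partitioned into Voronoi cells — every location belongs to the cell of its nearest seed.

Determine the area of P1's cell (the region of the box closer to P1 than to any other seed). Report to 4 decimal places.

1. box [0,82]×[0,39]: [(0, 0) (82, 0) (82, 39) (0, 39)]
2. ⊥bis P1·P0 via (55.82,25.085): [(0, 0) (71.3603, 0) (47.1996, 39) (0, 39)]  |A|=2311.9174
3. ⊥bis P1·P2 via (58.08,18.495): [(0, 0) (61.5108, 0) (57.301, 22.6943) (47.1996, 39) (0, 39)]  |A|=2200.1535
4. canonical 5-gon: [(0, 0) (61.5108, 0) (57.301, 22.6943) (47.1996, 39) (0, 39)]
5. shoelace: 2200.1535

Area of P1's cell: 2200.1535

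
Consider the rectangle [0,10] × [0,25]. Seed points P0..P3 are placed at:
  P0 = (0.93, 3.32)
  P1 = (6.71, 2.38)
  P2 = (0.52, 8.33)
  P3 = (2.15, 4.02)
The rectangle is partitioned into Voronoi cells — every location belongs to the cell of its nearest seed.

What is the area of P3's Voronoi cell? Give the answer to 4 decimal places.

Area of P3's cell: 19.1647

1. box [0,10]×[0,25]: [(0, 0) (10, 0) (10, 25) (0, 25)]
2. ⊥bis P3·P0 via (1.54,3.67): [(0, 6.354) (3.6457, 0) (10, 0) (10, 25) (0, 25)]  |A|=238.4175
3. ⊥bis P3·P1 via (4.43,3.2): [(0, 6.354) (3.4204, 0.3928) (10, 18.6873) (10, 25) (0, 25)]  |A|=175.6919
4. ⊥bis P3·P2 via (1.335,6.175): [(0.3224, 5.7921) (3.4204, 0.3928) (6.1556, 7.9981)]  |A|=19.1647
5. canonical 3-gon: [(0.3224, 5.7921) (3.4204, 0.3928) (6.1556, 7.9981)]
6. shoelace: 19.1647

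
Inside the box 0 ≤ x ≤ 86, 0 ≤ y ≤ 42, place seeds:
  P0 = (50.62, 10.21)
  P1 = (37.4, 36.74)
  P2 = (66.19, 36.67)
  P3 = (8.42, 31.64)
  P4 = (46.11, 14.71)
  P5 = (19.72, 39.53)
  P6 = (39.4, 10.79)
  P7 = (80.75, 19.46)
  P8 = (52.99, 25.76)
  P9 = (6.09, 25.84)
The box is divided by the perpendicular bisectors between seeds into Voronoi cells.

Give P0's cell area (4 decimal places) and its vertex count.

1. box [0,86]×[0,42]: [(0, 0) (86, 0) (86, 42) (0, 42)]
2. ⊥bis P0·P1 via (44.01,23.475): [(0, 1.5446) (0, 0) (86, 0) (86, 42) (81.1861, 42)]  |A|=1969.7936
3. ⊥bis P0·P2 via (58.405,23.44): [(51.7722, 27.343) (0, 1.5446) (0, 0) (86, 0) (86, 7.2021)]  |A|=1338.9883
4. ⊥bis P0·P3 via (29.52,20.925): [(51.7722, 27.343) (26.3448, 14.6724) (18.8939, 0) (86, 0) (86, 7.2021)]  |A|=1180.0328
5. ⊥bis P0·P4 via (48.365,12.46): [(58.9819, 23.1005) (35.9326, 0) (86, 0) (86, 7.2021)]  |A|=675.5849
6. ⊥bis P0·P5 via (35.17,24.87): [(58.9819, 23.1005) (35.9326, 0) (86, 0) (86, 7.2021)]  |A|=675.5849
7. ⊥bis P0·P6 via (45.01,10.5): [(58.9819, 23.1005) (44.9335, 9.0209) (44.4672, 0) (86, 0) (86, 7.2021)]  |A|=637.09
8. ⊥bis P0·P7 via (65.685,14.835): [(64.0659, 20.1089) (58.9819, 23.1005) (44.9335, 9.0209) (44.4672, 0) (70.2394, 0)]  |A|=399.6393
9. ⊥bis P0·P8 via (51.805,17.985): [(65.3518, 15.9203) (53.6041, 17.7108) (44.9335, 9.0209) (44.4672, 0) (70.2394, 0)]  |A|=354.4426
10. ⊥bis P0·P9 via (28.355,18.025): [(65.3518, 15.9203) (53.6041, 17.7108) (44.9335, 9.0209) (44.4672, 0) (70.2394, 0)]  |A|=354.4426
11. canonical 5-gon: [(65.3518, 15.9203) (53.6041, 17.7108) (44.9335, 9.0209) (44.4672, 0) (70.2394, 0)]
12. shoelace: 354.4426

Area of P0's cell: 354.4426 (5 vertices)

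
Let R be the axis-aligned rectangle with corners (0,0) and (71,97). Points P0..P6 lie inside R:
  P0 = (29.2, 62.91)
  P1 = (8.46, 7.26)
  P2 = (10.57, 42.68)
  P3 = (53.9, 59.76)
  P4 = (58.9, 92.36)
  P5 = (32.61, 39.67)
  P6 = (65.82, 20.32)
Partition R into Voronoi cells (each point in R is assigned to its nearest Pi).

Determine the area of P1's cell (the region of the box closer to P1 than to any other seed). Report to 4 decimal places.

Area of P1's cell: 818.8730

1. box [0,71]×[0,97]: [(0, 0) (71, 0) (71, 97) (0, 97)]
2. ⊥bis P1·P0 via (18.83,35.085): [(0, 42.1027) (0, 0) (71, 0) (71, 15.6419)]  |A|=2049.9345
3. ⊥bis P1·P2 via (9.515,24.97): [(52.9066, 22.3851) (0, 25.5368) (0, 0) (71, 0) (71, 15.6419)]  |A|=1611.7129
4. ⊥bis P1·P3 via (31.18,33.51): [(43.3775, 22.9528) (0, 25.5368) (0, 0) (69.8964, 0)]  |A|=1356.0204
5. ⊥bis P1·P4 via (33.68,49.81): [(43.3775, 22.9528) (0, 25.5368) (0, 0) (69.8964, 0)]  |A|=1356.0204
6. ⊥bis P1·P5 via (20.535,23.465): [(19.2973, 24.3873) (0, 25.5368) (0, 0) (52.0257, 0)]  |A|=880.7781
7. ⊥bis P1·P6 via (37.14,13.79): [(37.8798, 10.5407) (19.2973, 24.3873) (0, 25.5368) (0, 0) (40.2798, 0)]  |A|=818.873
8. canonical 5-gon: [(37.8798, 10.5407) (19.2973, 24.3873) (0, 25.5368) (0, 0) (40.2798, 0)]
9. shoelace: 818.873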